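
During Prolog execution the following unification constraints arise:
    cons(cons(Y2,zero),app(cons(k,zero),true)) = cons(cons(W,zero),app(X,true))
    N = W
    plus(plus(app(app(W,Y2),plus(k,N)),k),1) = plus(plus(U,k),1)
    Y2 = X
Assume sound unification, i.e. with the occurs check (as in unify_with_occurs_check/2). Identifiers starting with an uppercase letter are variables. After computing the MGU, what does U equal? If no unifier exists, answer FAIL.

app(app(cons(k,zero),cons(k,zero)),plus(k,cons(k,zero)))

Decompose cons/2: cons(Y2,zero) = cons(W,zero),  app(cons(k,zero),true) = app(X,true).
Decompose cons/2: Y2 = W,  zero = zero.
Bind Y2 := W; substituting into the 2 remaining equations that mention Y2 gives: plus(plus(app(app(W,W),plus(k,N)),k),1) = plus(plus(U,k),1),  W = X.
Delete trivial equation zero = zero.
Decompose app/2: cons(k,zero) = X,  true = true.
Bind X := cons(k,zero); substituting into the one remaining equation that mentions X gives: W = cons(k,zero).
Delete trivial equation true = true.
Bind N := W; substituting into the one remaining equation that mentions N gives: plus(plus(app(app(W,W),plus(k,W)),k),1) = plus(plus(U,k),1).
Decompose plus/2: plus(app(app(W,W),plus(k,W)),k) = plus(U,k),  1 = 1.
Decompose plus/2: app(app(W,W),plus(k,W)) = U,  k = k.
Bind U := app(app(W,W),plus(k,W)); no other remaining equation mentions U.
Delete trivial equation k = k.
Delete trivial equation 1 = 1.
Bind W := cons(k,zero). Substituting into the earlier bindings gives Y2 := cons(k,zero), N := cons(k,zero), U := app(app(cons(k,zero),cons(k,zero)),plus(k,cons(k,zero))).
MGU = { Y2 ↦ cons(k,zero), X ↦ cons(k,zero), N ↦ cons(k,zero), U ↦ app(app(cons(k,zero),cons(k,zero)),plus(k,cons(k,zero))), W ↦ cons(k,zero) }, so U ↦ app(app(cons(k,zero),cons(k,zero)),plus(k,cons(k,zero))).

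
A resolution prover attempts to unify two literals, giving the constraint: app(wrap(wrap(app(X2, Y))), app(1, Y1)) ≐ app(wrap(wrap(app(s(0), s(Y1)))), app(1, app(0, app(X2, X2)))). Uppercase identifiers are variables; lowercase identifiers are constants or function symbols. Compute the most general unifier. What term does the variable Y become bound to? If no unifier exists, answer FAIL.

Decompose app/2: wrap(wrap(app(X2, Y))) ≐ wrap(wrap(app(s(0), s(Y1)))),  app(1, Y1) ≐ app(1, app(0, app(X2, X2))).
Decompose wrap/1: wrap(app(X2, Y)) ≐ wrap(app(s(0), s(Y1))).
Decompose wrap/1: app(X2, Y) ≐ app(s(0), s(Y1)).
Decompose app/2: X2 ≐ s(0),  Y ≐ s(Y1).
Bind X2 := s(0); substituting into the one remaining equation that mentions X2 gives: app(1, Y1) ≐ app(1, app(0, app(s(0), s(0)))).
Bind Y := s(Y1); no other remaining equation mentions Y.
Decompose app/2: 1 ≐ 1,  Y1 ≐ app(0, app(s(0), s(0))).
Delete trivial equation 1 ≐ 1.
Bind Y1 := app(0, app(s(0), s(0))). Substituting into the earlier binding gives Y := s(app(0, app(s(0), s(0)))).
MGU = { X2 ↦ s(0), Y ↦ s(app(0, app(s(0), s(0)))), Y1 ↦ app(0, app(s(0), s(0))) }, so Y ↦ s(app(0, app(s(0), s(0)))).

s(app(0, app(s(0), s(0))))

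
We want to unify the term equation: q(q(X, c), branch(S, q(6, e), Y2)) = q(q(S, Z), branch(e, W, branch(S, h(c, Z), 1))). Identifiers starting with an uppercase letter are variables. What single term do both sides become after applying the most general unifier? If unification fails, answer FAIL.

q(q(e, c), branch(e, q(6, e), branch(e, h(c, c), 1)))

Decompose q/2: q(X, c) = q(S, Z),  branch(S, q(6, e), Y2) = branch(e, W, branch(S, h(c, Z), 1)).
Decompose q/2: X = S,  c = Z.
Bind X := S; no other remaining equation mentions X.
Bind Z := c; substituting into the remaining equation gives: branch(S, q(6, e), Y2) = branch(e, W, branch(S, h(c, c), 1)).
Decompose branch/3: S = e,  q(6, e) = W,  Y2 = branch(S, h(c, c), 1).
Bind S := e; substituting into the one remaining equation that mentions S gives: Y2 = branch(e, h(c, c), 1). Substituting into the earlier binding gives X := e.
Bind W := q(6, e); no other remaining equation mentions W.
Bind Y2 := branch(e, h(c, c), 1).
Applying the MGU to either side gives q(q(e, c), branch(e, q(6, e), branch(e, h(c, c), 1))).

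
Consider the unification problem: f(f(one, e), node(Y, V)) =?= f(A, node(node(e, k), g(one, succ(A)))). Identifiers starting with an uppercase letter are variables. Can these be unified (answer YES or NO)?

YES

Decompose f/2: f(one, e) =?= A,  node(Y, V) =?= node(node(e, k), g(one, succ(A))).
Bind A := f(one, e); substituting into the remaining equation gives: node(Y, V) =?= node(node(e, k), g(one, succ(f(one, e)))).
Decompose node/2: Y =?= node(e, k),  V =?= g(one, succ(f(one, e))).
Bind Y := node(e, k); no other remaining equation mentions Y.
Bind V := g(one, succ(f(one, e))).
No equations remain and no clash or occurs-check failure arose, so a unifier exists.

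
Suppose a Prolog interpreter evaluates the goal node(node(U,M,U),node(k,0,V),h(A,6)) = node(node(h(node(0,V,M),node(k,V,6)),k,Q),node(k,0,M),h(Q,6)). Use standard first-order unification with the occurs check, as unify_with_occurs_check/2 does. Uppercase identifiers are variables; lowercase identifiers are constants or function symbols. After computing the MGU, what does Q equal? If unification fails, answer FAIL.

Decompose node/3: node(U,M,U) = node(h(node(0,V,M),node(k,V,6)),k,Q),  node(k,0,V) = node(k,0,M),  h(A,6) = h(Q,6).
Decompose node/3: U = h(node(0,V,M),node(k,V,6)),  M = k,  U = Q.
Bind U := h(node(0,V,M),node(k,V,6)); substituting into the one remaining equation that mentions U gives: h(node(0,V,M),node(k,V,6)) = Q.
Bind M := k; substituting into the 2 remaining equations that mention M gives: h(node(0,V,k),node(k,V,6)) = Q,  node(k,0,V) = node(k,0,k). Substituting into the earlier binding gives U := h(node(0,V,k),node(k,V,6)).
Bind Q := h(node(0,V,k),node(k,V,6)); substituting into the one remaining equation that mentions Q gives: h(A,6) = h(h(node(0,V,k),node(k,V,6)),6).
Decompose node/3: k = k,  0 = 0,  V = k.
Delete trivial equation k = k.
Delete trivial equation 0 = 0.
Bind V := k; substituting into the remaining equation gives: h(A,6) = h(h(node(0,k,k),node(k,k,6)),6). Substituting into the earlier bindings gives U := h(node(0,k,k),node(k,k,6)), Q := h(node(0,k,k),node(k,k,6)).
Decompose h/2: A = h(node(0,k,k),node(k,k,6)),  6 = 6.
Bind A := h(node(0,k,k),node(k,k,6)); no other remaining equation mentions A.
Delete trivial equation 6 = 6.
MGU = { U = h(node(0,k,k),node(k,k,6)), M = k, Q = h(node(0,k,k),node(k,k,6)), V = k, A = h(node(0,k,k),node(k,k,6)) }, so Q = h(node(0,k,k),node(k,k,6)).

h(node(0,k,k),node(k,k,6))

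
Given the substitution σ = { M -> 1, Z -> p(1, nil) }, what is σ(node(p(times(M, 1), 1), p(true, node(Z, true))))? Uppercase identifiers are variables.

node(p(times(1, 1), 1), p(true, node(p(1, nil), true)))

Replace each occurrence of M with 1.
Replace each occurrence of Z with p(1, nil).
Result: node(p(times(1, 1), 1), p(true, node(p(1, nil), true))).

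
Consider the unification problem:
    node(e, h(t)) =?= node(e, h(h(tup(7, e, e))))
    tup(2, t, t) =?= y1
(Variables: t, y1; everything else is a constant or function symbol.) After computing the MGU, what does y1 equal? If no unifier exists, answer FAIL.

Decompose node/2: e =?= e,  h(t) =?= h(h(tup(7, e, e))).
Delete trivial equation e =?= e.
Decompose h/1: t =?= h(tup(7, e, e)).
Bind t := h(tup(7, e, e)); substituting into the remaining equation gives: tup(2, h(tup(7, e, e)), h(tup(7, e, e))) =?= y1.
Bind y1 := tup(2, h(tup(7, e, e)), h(tup(7, e, e))).
MGU = { t -> h(tup(7, e, e)), y1 -> tup(2, h(tup(7, e, e)), h(tup(7, e, e))) }, so y1 -> tup(2, h(tup(7, e, e)), h(tup(7, e, e))).

tup(2, h(tup(7, e, e)), h(tup(7, e, e)))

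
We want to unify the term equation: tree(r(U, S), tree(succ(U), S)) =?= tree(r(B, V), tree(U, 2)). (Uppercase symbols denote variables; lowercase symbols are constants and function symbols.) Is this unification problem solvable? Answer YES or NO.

NO

Decompose tree/2: r(U, S) =?= r(B, V),  tree(succ(U), S) =?= tree(U, 2).
Decompose r/2: U =?= B,  S =?= V.
Bind U := B; substituting into the one remaining equation that mentions U gives: tree(succ(B), S) =?= tree(B, 2).
Bind S := V; substituting into the remaining equation gives: tree(succ(B), V) =?= tree(B, 2).
Decompose tree/2: succ(B) =?= B,  V =?= 2.
Occurs check fails: B occurs in succ(B); the equation B =?= succ(B) has no finite solution.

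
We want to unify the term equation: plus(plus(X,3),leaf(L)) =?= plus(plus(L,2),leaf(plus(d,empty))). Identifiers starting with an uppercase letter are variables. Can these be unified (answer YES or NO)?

Decompose plus/2: plus(X,3) =?= plus(L,2),  leaf(L) =?= leaf(plus(d,empty)).
Decompose plus/2: X =?= L,  3 =?= 2.
Bind X := L; no other remaining equation mentions X.
Clash: constants 3 and 2 differ; no unifier exists.

NO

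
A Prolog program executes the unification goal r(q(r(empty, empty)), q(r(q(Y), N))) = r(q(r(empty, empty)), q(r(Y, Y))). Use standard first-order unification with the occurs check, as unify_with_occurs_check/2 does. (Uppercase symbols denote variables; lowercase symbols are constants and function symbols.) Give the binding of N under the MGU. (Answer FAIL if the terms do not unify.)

Decompose r/2: q(r(empty, empty)) = q(r(empty, empty)),  q(r(q(Y), N)) = q(r(Y, Y)).
Delete trivial equation q(r(empty, empty)) = q(r(empty, empty)).
Decompose q/1: r(q(Y), N) = r(Y, Y).
Decompose r/2: q(Y) = Y,  N = Y.
Occurs check fails: Y occurs in q(Y); the equation Y = q(Y) has no finite solution.

FAIL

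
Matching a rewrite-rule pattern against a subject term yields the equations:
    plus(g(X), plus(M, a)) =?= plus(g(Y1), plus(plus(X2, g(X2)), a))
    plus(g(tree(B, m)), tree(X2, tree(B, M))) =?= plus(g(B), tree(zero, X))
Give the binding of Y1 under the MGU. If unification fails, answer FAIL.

FAIL

Decompose plus/2: g(X) =?= g(Y1),  plus(M, a) =?= plus(plus(X2, g(X2)), a).
Decompose g/1: X =?= Y1.
Bind X := Y1; substituting into the one remaining equation that mentions X gives: plus(g(tree(B, m)), tree(X2, tree(B, M))) =?= plus(g(B), tree(zero, Y1)).
Decompose plus/2: M =?= plus(X2, g(X2)),  a =?= a.
Bind M := plus(X2, g(X2)); substituting into the one remaining equation that mentions M gives: plus(g(tree(B, m)), tree(X2, tree(B, plus(X2, g(X2))))) =?= plus(g(B), tree(zero, Y1)).
Delete trivial equation a =?= a.
Decompose plus/2: g(tree(B, m)) =?= g(B),  tree(X2, tree(B, plus(X2, g(X2)))) =?= tree(zero, Y1).
Decompose g/1: tree(B, m) =?= B.
Occurs check fails: B occurs in tree(B, m); the equation B =?= tree(B, m) has no finite solution.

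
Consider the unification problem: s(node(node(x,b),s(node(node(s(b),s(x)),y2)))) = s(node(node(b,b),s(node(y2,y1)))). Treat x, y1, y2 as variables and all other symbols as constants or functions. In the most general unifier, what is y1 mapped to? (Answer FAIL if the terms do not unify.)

Decompose s/1: node(node(x,b),s(node(node(s(b),s(x)),y2))) = node(node(b,b),s(node(y2,y1))).
Decompose node/2: node(x,b) = node(b,b),  s(node(node(s(b),s(x)),y2)) = s(node(y2,y1)).
Decompose node/2: x = b,  b = b.
Bind x := b; substituting into the one remaining equation that mentions x gives: s(node(node(s(b),s(b)),y2)) = s(node(y2,y1)).
Delete trivial equation b = b.
Decompose s/1: node(node(s(b),s(b)),y2) = node(y2,y1).
Decompose node/2: node(s(b),s(b)) = y2,  y2 = y1.
Bind y2 := node(s(b),s(b)); substituting into the remaining equation gives: node(s(b),s(b)) = y1.
Bind y1 := node(s(b),s(b)).
MGU = { x := b, y2 := node(s(b),s(b)), y1 := node(s(b),s(b)) }, so y1 := node(s(b),s(b)).

node(s(b),s(b))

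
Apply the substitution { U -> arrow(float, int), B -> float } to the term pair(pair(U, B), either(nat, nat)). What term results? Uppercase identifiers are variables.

Replace each occurrence of U with arrow(float, int).
Replace each occurrence of B with float.
Result: pair(pair(arrow(float, int), float), either(nat, nat)).

pair(pair(arrow(float, int), float), either(nat, nat))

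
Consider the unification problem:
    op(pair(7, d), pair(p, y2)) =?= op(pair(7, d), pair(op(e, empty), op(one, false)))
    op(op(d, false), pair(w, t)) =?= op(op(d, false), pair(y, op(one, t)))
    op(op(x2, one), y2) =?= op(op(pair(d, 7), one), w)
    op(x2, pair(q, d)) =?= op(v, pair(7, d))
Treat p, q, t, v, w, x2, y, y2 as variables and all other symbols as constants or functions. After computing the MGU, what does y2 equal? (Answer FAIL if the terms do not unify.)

Decompose op/2: pair(7, d) =?= pair(7, d),  pair(p, y2) =?= pair(op(e, empty), op(one, false)).
Delete trivial equation pair(7, d) =?= pair(7, d).
Decompose pair/2: p =?= op(e, empty),  y2 =?= op(one, false).
Bind p := op(e, empty); no other remaining equation mentions p.
Bind y2 := op(one, false); substituting into the one remaining equation that mentions y2 gives: op(op(x2, one), op(one, false)) =?= op(op(pair(d, 7), one), w).
Decompose op/2: op(d, false) =?= op(d, false),  pair(w, t) =?= pair(y, op(one, t)).
Delete trivial equation op(d, false) =?= op(d, false).
Decompose pair/2: w =?= y,  t =?= op(one, t).
Bind w := y; substituting into the one remaining equation that mentions w gives: op(op(x2, one), op(one, false)) =?= op(op(pair(d, 7), one), y).
Occurs check fails: t occurs in op(one, t); the equation t =?= op(one, t) has no finite solution.

FAIL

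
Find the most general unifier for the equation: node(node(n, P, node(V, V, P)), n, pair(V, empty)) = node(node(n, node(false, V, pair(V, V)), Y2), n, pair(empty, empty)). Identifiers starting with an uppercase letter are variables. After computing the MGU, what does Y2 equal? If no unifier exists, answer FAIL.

Decompose node/3: node(n, P, node(V, V, P)) = node(n, node(false, V, pair(V, V)), Y2),  n = n,  pair(V, empty) = pair(empty, empty).
Decompose node/3: n = n,  P = node(false, V, pair(V, V)),  node(V, V, P) = Y2.
Delete trivial equation n = n.
Bind P := node(false, V, pair(V, V)); substituting into the one remaining equation that mentions P gives: node(V, V, node(false, V, pair(V, V))) = Y2.
Bind Y2 := node(V, V, node(false, V, pair(V, V))); no other remaining equation mentions Y2.
Delete trivial equation n = n.
Decompose pair/2: V = empty,  empty = empty.
Bind V := empty; no other remaining equation mentions V. Substituting into the earlier bindings gives P := node(false, empty, pair(empty, empty)), Y2 := node(empty, empty, node(false, empty, pair(empty, empty))).
Delete trivial equation empty = empty.
MGU = { P := node(false, empty, pair(empty, empty)), Y2 := node(empty, empty, node(false, empty, pair(empty, empty))), V := empty }, so Y2 := node(empty, empty, node(false, empty, pair(empty, empty))).

node(empty, empty, node(false, empty, pair(empty, empty)))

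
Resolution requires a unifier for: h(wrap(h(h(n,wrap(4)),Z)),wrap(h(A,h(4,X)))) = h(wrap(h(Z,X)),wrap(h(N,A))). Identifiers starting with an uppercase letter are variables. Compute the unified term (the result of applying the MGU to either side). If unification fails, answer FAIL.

h(wrap(h(h(n,wrap(4)),h(n,wrap(4)))),wrap(h(h(4,h(n,wrap(4))),h(4,h(n,wrap(4))))))

Decompose h/2: wrap(h(h(n,wrap(4)),Z)) = wrap(h(Z,X)),  wrap(h(A,h(4,X))) = wrap(h(N,A)).
Decompose wrap/1: h(h(n,wrap(4)),Z) = h(Z,X).
Decompose h/2: h(n,wrap(4)) = Z,  Z = X.
Bind Z := h(n,wrap(4)); substituting into the one remaining equation that mentions Z gives: h(n,wrap(4)) = X.
Bind X := h(n,wrap(4)); substituting into the remaining equation gives: wrap(h(A,h(4,h(n,wrap(4))))) = wrap(h(N,A)).
Decompose wrap/1: h(A,h(4,h(n,wrap(4)))) = h(N,A).
Decompose h/2: A = N,  h(4,h(n,wrap(4))) = A.
Bind A := N; substituting into the remaining equation gives: h(4,h(n,wrap(4))) = N.
Bind N := h(4,h(n,wrap(4))). Substituting into the earlier binding gives A := h(4,h(n,wrap(4))).
Applying the MGU to either side gives h(wrap(h(h(n,wrap(4)),h(n,wrap(4)))),wrap(h(h(4,h(n,wrap(4))),h(4,h(n,wrap(4)))))).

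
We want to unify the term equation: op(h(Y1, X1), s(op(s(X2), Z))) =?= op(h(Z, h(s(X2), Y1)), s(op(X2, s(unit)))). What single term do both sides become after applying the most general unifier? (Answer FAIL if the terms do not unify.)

FAIL

Decompose op/2: h(Y1, X1) =?= h(Z, h(s(X2), Y1)),  s(op(s(X2), Z)) =?= s(op(X2, s(unit))).
Decompose h/2: Y1 =?= Z,  X1 =?= h(s(X2), Y1).
Bind Y1 := Z; substituting into the one remaining equation that mentions Y1 gives: X1 =?= h(s(X2), Z).
Bind X1 := h(s(X2), Z); no other remaining equation mentions X1.
Decompose s/1: op(s(X2), Z) =?= op(X2, s(unit)).
Decompose op/2: s(X2) =?= X2,  Z =?= s(unit).
Occurs check fails: X2 occurs in s(X2); the equation X2 =?= s(X2) has no finite solution.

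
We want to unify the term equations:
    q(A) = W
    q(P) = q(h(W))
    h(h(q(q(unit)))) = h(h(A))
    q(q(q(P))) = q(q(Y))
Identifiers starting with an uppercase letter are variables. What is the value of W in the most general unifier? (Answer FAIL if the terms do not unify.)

q(q(q(unit)))

Bind W := q(A); substituting into the one remaining equation that mentions W gives: q(P) = q(h(q(A))).
Decompose q/1: P = h(q(A)).
Bind P := h(q(A)); substituting into the one remaining equation that mentions P gives: q(q(q(h(q(A))))) = q(q(Y)).
Decompose h/1: h(q(q(unit))) = h(A).
Decompose h/1: q(q(unit)) = A.
Bind A := q(q(unit)); substituting into the remaining equation gives: q(q(q(h(q(q(q(unit))))))) = q(q(Y)). Substituting into the earlier bindings gives W := q(q(q(unit))), P := h(q(q(q(unit)))).
Decompose q/1: q(q(h(q(q(q(unit)))))) = q(Y).
Decompose q/1: q(h(q(q(q(unit))))) = Y.
Bind Y := q(h(q(q(q(unit))))).
MGU = { W := q(q(q(unit))), P := h(q(q(q(unit)))), A := q(q(unit)), Y := q(h(q(q(q(unit))))) }, so W := q(q(q(unit))).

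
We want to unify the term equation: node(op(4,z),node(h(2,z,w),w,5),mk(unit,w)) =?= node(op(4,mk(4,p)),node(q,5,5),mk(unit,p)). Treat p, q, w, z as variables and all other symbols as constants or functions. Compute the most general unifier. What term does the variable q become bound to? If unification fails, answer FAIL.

Decompose node/3: op(4,z) =?= op(4,mk(4,p)),  node(h(2,z,w),w,5) =?= node(q,5,5),  mk(unit,w) =?= mk(unit,p).
Decompose op/2: 4 =?= 4,  z =?= mk(4,p).
Delete trivial equation 4 =?= 4.
Bind z := mk(4,p); substituting into the one remaining equation that mentions z gives: node(h(2,mk(4,p),w),w,5) =?= node(q,5,5).
Decompose node/3: h(2,mk(4,p),w) =?= q,  w =?= 5,  5 =?= 5.
Bind q := h(2,mk(4,p),w); no other remaining equation mentions q.
Bind w := 5; substituting into the one remaining equation that mentions w gives: mk(unit,5) =?= mk(unit,p). Substituting into the earlier binding gives q := h(2,mk(4,p),5).
Delete trivial equation 5 =?= 5.
Decompose mk/2: unit =?= unit,  5 =?= p.
Delete trivial equation unit =?= unit.
Bind p := 5. Substituting into the earlier bindings gives z := mk(4,5), q := h(2,mk(4,5),5).
MGU = { z -> mk(4,5), q -> h(2,mk(4,5),5), w -> 5, p -> 5 }, so q -> h(2,mk(4,5),5).

h(2,mk(4,5),5)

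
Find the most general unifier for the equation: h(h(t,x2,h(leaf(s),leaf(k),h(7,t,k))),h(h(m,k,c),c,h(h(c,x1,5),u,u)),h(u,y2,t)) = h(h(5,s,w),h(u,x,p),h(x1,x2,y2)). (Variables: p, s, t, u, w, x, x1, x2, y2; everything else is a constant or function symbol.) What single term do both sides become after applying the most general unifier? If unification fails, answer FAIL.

h(h(5,5,h(leaf(5),leaf(k),h(7,5,k))),h(h(m,k,c),c,h(h(c,h(m,k,c),5),h(m,k,c),h(m,k,c))),h(h(m,k,c),5,5))

Decompose h/3: h(t,x2,h(leaf(s),leaf(k),h(7,t,k))) = h(5,s,w),  h(h(m,k,c),c,h(h(c,x1,5),u,u)) = h(u,x,p),  h(u,y2,t) = h(x1,x2,y2).
Decompose h/3: t = 5,  x2 = s,  h(leaf(s),leaf(k),h(7,t,k)) = w.
Bind t := 5; substituting into the 2 remaining equations that mention t gives: h(leaf(s),leaf(k),h(7,5,k)) = w,  h(u,y2,5) = h(x1,x2,y2).
Bind x2 := s; substituting into the one remaining equation that mentions x2 gives: h(u,y2,5) = h(x1,s,y2).
Bind w := h(leaf(s),leaf(k),h(7,5,k)); no other remaining equation mentions w.
Decompose h/3: h(m,k,c) = u,  c = x,  h(h(c,x1,5),u,u) = p.
Bind u := h(m,k,c); substituting into the 2 remaining equations that mention u gives: h(h(c,x1,5),h(m,k,c),h(m,k,c)) = p,  h(h(m,k,c),y2,5) = h(x1,s,y2).
Bind x := c; no other remaining equation mentions x.
Bind p := h(h(c,x1,5),h(m,k,c),h(m,k,c)); no other remaining equation mentions p.
Decompose h/3: h(m,k,c) = x1,  y2 = s,  5 = y2.
Bind x1 := h(m,k,c); no other remaining equation mentions x1. Substituting into the earlier binding gives p := h(h(c,h(m,k,c),5),h(m,k,c),h(m,k,c)).
Bind y2 := s; substituting into the remaining equation gives: 5 = s.
Bind s := 5. Substituting into the earlier bindings gives x2 := 5, w := h(leaf(5),leaf(k),h(7,5,k)), y2 := 5.
Applying the MGU to either side gives h(h(5,5,h(leaf(5),leaf(k),h(7,5,k))),h(h(m,k,c),c,h(h(c,h(m,k,c),5),h(m,k,c),h(m,k,c))),h(h(m,k,c),5,5)).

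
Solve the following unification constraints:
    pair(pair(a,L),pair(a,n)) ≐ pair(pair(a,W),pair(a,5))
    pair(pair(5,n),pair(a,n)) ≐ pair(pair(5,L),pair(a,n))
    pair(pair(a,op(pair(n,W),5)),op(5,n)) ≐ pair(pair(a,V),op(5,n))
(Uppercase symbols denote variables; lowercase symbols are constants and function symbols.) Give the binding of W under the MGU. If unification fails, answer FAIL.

FAIL

Decompose pair/2: pair(a,L) ≐ pair(a,W),  pair(a,n) ≐ pair(a,5).
Decompose pair/2: a ≐ a,  L ≐ W.
Delete trivial equation a ≐ a.
Bind L := W; substituting into the one remaining equation that mentions L gives: pair(pair(5,n),pair(a,n)) ≐ pair(pair(5,W),pair(a,n)).
Decompose pair/2: a ≐ a,  n ≐ 5.
Delete trivial equation a ≐ a.
Clash: constants n and 5 differ; no unifier exists.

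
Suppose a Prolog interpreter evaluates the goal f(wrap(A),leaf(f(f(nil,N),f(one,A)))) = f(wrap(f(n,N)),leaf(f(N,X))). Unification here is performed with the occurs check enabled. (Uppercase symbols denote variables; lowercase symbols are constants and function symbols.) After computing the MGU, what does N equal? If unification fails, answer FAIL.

Decompose f/2: wrap(A) = wrap(f(n,N)),  leaf(f(f(nil,N),f(one,A))) = leaf(f(N,X)).
Decompose wrap/1: A = f(n,N).
Bind A := f(n,N); substituting into the remaining equation gives: leaf(f(f(nil,N),f(one,f(n,N)))) = leaf(f(N,X)).
Decompose leaf/1: f(f(nil,N),f(one,f(n,N))) = f(N,X).
Decompose f/2: f(nil,N) = N,  f(one,f(n,N)) = X.
Occurs check fails: N occurs in f(nil,N); the equation N = f(nil,N) has no finite solution.

FAIL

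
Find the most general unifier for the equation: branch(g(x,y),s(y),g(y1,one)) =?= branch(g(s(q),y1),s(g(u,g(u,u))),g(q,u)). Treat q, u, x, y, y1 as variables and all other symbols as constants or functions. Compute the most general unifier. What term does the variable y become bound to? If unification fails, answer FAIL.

Decompose branch/3: g(x,y) =?= g(s(q),y1),  s(y) =?= s(g(u,g(u,u))),  g(y1,one) =?= g(q,u).
Decompose g/2: x =?= s(q),  y =?= y1.
Bind x := s(q); no other remaining equation mentions x.
Bind y := y1; substituting into the one remaining equation that mentions y gives: s(y1) =?= s(g(u,g(u,u))).
Decompose s/1: y1 =?= g(u,g(u,u)).
Bind y1 := g(u,g(u,u)); substituting into the remaining equation gives: g(g(u,g(u,u)),one) =?= g(q,u). Substituting into the earlier binding gives y := g(u,g(u,u)).
Decompose g/2: g(u,g(u,u)) =?= q,  one =?= u.
Bind q := g(u,g(u,u)); no other remaining equation mentions q. Substituting into the earlier binding gives x := s(g(u,g(u,u))).
Bind u := one. Substituting into the earlier bindings gives x := s(g(one,g(one,one))), y := g(one,g(one,one)), y1 := g(one,g(one,one)), q := g(one,g(one,one)).
MGU = { x ↦ s(g(one,g(one,one))), y ↦ g(one,g(one,one)), y1 ↦ g(one,g(one,one)), q ↦ g(one,g(one,one)), u ↦ one }, so y ↦ g(one,g(one,one)).

g(one,g(one,one))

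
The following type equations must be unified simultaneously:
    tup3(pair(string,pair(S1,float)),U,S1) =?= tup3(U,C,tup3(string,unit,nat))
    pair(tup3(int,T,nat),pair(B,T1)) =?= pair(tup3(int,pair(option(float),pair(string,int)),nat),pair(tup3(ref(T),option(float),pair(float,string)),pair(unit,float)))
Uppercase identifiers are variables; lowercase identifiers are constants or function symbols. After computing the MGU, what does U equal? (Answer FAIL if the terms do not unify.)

Decompose tup3/3: pair(string,pair(S1,float)) =?= U,  U =?= C,  S1 =?= tup3(string,unit,nat).
Bind U := pair(string,pair(S1,float)); substituting into the one remaining equation that mentions U gives: pair(string,pair(S1,float)) =?= C.
Bind C := pair(string,pair(S1,float)); no other remaining equation mentions C.
Bind S1 := tup3(string,unit,nat); no other remaining equation mentions S1. Substituting into the earlier bindings gives U := pair(string,pair(tup3(string,unit,nat),float)), C := pair(string,pair(tup3(string,unit,nat),float)).
Decompose pair/2: tup3(int,T,nat) =?= tup3(int,pair(option(float),pair(string,int)),nat),  pair(B,T1) =?= pair(tup3(ref(T),option(float),pair(float,string)),pair(unit,float)).
Decompose tup3/3: int =?= int,  T =?= pair(option(float),pair(string,int)),  nat =?= nat.
Delete trivial equation int =?= int.
Bind T := pair(option(float),pair(string,int)); substituting into the one remaining equation that mentions T gives: pair(B,T1) =?= pair(tup3(ref(pair(option(float),pair(string,int))),option(float),pair(float,string)),pair(unit,float)).
Delete trivial equation nat =?= nat.
Decompose pair/2: B =?= tup3(ref(pair(option(float),pair(string,int))),option(float),pair(float,string)),  T1 =?= pair(unit,float).
Bind B := tup3(ref(pair(option(float),pair(string,int))),option(float),pair(float,string)); no other remaining equation mentions B.
Bind T1 := pair(unit,float).
MGU = { U ↦ pair(string,pair(tup3(string,unit,nat),float)), C ↦ pair(string,pair(tup3(string,unit,nat),float)), S1 ↦ tup3(string,unit,nat), T ↦ pair(option(float),pair(string,int)), B ↦ tup3(ref(pair(option(float),pair(string,int))),option(float),pair(float,string)), T1 ↦ pair(unit,float) }, so U ↦ pair(string,pair(tup3(string,unit,nat),float)).

pair(string,pair(tup3(string,unit,nat),float))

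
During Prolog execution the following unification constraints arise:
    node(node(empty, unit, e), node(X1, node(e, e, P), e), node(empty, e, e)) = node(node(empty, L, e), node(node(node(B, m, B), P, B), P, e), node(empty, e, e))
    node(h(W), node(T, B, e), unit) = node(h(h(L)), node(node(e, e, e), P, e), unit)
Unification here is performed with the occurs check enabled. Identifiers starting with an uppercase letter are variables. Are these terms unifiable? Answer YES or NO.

NO

Decompose node/3: node(empty, unit, e) = node(empty, L, e),  node(X1, node(e, e, P), e) = node(node(node(B, m, B), P, B), P, e),  node(empty, e, e) = node(empty, e, e).
Decompose node/3: empty = empty,  unit = L,  e = e.
Delete trivial equation empty = empty.
Bind L := unit; substituting into the one remaining equation that mentions L gives: node(h(W), node(T, B, e), unit) = node(h(h(unit)), node(node(e, e, e), P, e), unit).
Delete trivial equation e = e.
Decompose node/3: X1 = node(node(B, m, B), P, B),  node(e, e, P) = P,  e = e.
Bind X1 := node(node(B, m, B), P, B); no other remaining equation mentions X1.
Occurs check fails: P occurs in node(e, e, P); the equation P = node(e, e, P) has no finite solution.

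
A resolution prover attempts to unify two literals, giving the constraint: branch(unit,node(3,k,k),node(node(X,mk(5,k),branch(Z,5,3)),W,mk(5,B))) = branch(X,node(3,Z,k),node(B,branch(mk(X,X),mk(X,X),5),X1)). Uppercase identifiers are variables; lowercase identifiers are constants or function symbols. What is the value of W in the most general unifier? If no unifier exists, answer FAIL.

Decompose branch/3: unit = X,  node(3,k,k) = node(3,Z,k),  node(node(X,mk(5,k),branch(Z,5,3)),W,mk(5,B)) = node(B,branch(mk(X,X),mk(X,X),5),X1).
Bind X := unit; substituting into the one remaining equation that mentions X gives: node(node(unit,mk(5,k),branch(Z,5,3)),W,mk(5,B)) = node(B,branch(mk(unit,unit),mk(unit,unit),5),X1).
Decompose node/3: 3 = 3,  k = Z,  k = k.
Delete trivial equation 3 = 3.
Bind Z := k; substituting into the one remaining equation that mentions Z gives: node(node(unit,mk(5,k),branch(k,5,3)),W,mk(5,B)) = node(B,branch(mk(unit,unit),mk(unit,unit),5),X1).
Delete trivial equation k = k.
Decompose node/3: node(unit,mk(5,k),branch(k,5,3)) = B,  W = branch(mk(unit,unit),mk(unit,unit),5),  mk(5,B) = X1.
Bind B := node(unit,mk(5,k),branch(k,5,3)); substituting into the one remaining equation that mentions B gives: mk(5,node(unit,mk(5,k),branch(k,5,3))) = X1.
Bind W := branch(mk(unit,unit),mk(unit,unit),5); no other remaining equation mentions W.
Bind X1 := mk(5,node(unit,mk(5,k),branch(k,5,3))).
MGU = { X ↦ unit, Z ↦ k, B ↦ node(unit,mk(5,k),branch(k,5,3)), W ↦ branch(mk(unit,unit),mk(unit,unit),5), X1 ↦ mk(5,node(unit,mk(5,k),branch(k,5,3))) }, so W ↦ branch(mk(unit,unit),mk(unit,unit),5).

branch(mk(unit,unit),mk(unit,unit),5)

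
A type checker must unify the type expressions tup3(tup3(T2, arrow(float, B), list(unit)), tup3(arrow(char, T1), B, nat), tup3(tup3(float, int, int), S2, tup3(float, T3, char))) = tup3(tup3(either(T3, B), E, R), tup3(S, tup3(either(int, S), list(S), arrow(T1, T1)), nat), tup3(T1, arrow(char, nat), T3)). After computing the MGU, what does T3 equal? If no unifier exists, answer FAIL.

Decompose tup3/3: tup3(T2, arrow(float, B), list(unit)) = tup3(either(T3, B), E, R),  tup3(arrow(char, T1), B, nat) = tup3(S, tup3(either(int, S), list(S), arrow(T1, T1)), nat),  tup3(tup3(float, int, int), S2, tup3(float, T3, char)) = tup3(T1, arrow(char, nat), T3).
Decompose tup3/3: T2 = either(T3, B),  arrow(float, B) = E,  list(unit) = R.
Bind T2 := either(T3, B); no other remaining equation mentions T2.
Bind E := arrow(float, B); no other remaining equation mentions E.
Bind R := list(unit); no other remaining equation mentions R.
Decompose tup3/3: arrow(char, T1) = S,  B = tup3(either(int, S), list(S), arrow(T1, T1)),  nat = nat.
Bind S := arrow(char, T1); substituting into the one remaining equation that mentions S gives: B = tup3(either(int, arrow(char, T1)), list(arrow(char, T1)), arrow(T1, T1)).
Bind B := tup3(either(int, arrow(char, T1)), list(arrow(char, T1)), arrow(T1, T1)); no other remaining equation mentions B. Substituting into the earlier bindings gives T2 := either(T3, tup3(either(int, arrow(char, T1)), list(arrow(char, T1)), arrow(T1, T1))), E := arrow(float, tup3(either(int, arrow(char, T1)), list(arrow(char, T1)), arrow(T1, T1))).
Delete trivial equation nat = nat.
Decompose tup3/3: tup3(float, int, int) = T1,  S2 = arrow(char, nat),  tup3(float, T3, char) = T3.
Bind T1 := tup3(float, int, int); no other remaining equation mentions T1. Substituting into the earlier bindings gives T2 := either(T3, tup3(either(int, arrow(char, tup3(float, int, int))), list(arrow(char, tup3(float, int, int))), arrow(tup3(float, int, int), tup3(float, int, int)))), E := arrow(float, tup3(either(int, arrow(char, tup3(float, int, int))), list(arrow(char, tup3(float, int, int))), arrow(tup3(float, int, int), tup3(float, int, int)))), S := arrow(char, tup3(float, int, int)), B := tup3(either(int, arrow(char, tup3(float, int, int))), list(arrow(char, tup3(float, int, int))), arrow(tup3(float, int, int), tup3(float, int, int))).
Bind S2 := arrow(char, nat); no other remaining equation mentions S2.
Occurs check fails: T3 occurs in tup3(float, T3, char); the equation T3 = tup3(float, T3, char) has no finite solution.

FAIL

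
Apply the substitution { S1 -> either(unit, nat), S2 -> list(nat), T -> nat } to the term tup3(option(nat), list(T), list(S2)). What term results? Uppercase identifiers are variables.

tup3(option(nat), list(nat), list(list(nat)))

Replace each occurrence of S2 with list(nat).
Replace each occurrence of T with nat.
Result: tup3(option(nat), list(nat), list(list(nat))).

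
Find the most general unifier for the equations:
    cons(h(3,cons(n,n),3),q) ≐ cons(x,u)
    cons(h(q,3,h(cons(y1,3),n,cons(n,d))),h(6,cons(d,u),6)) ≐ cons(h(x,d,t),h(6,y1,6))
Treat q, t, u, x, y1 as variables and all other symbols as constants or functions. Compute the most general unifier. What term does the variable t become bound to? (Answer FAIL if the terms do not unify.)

FAIL

Decompose cons/2: h(3,cons(n,n),3) ≐ x,  q ≐ u.
Bind x := h(3,cons(n,n),3); substituting into the one remaining equation that mentions x gives: cons(h(q,3,h(cons(y1,3),n,cons(n,d))),h(6,cons(d,u),6)) ≐ cons(h(h(3,cons(n,n),3),d,t),h(6,y1,6)).
Bind q := u; substituting into the remaining equation gives: cons(h(u,3,h(cons(y1,3),n,cons(n,d))),h(6,cons(d,u),6)) ≐ cons(h(h(3,cons(n,n),3),d,t),h(6,y1,6)).
Decompose cons/2: h(u,3,h(cons(y1,3),n,cons(n,d))) ≐ h(h(3,cons(n,n),3),d,t),  h(6,cons(d,u),6) ≐ h(6,y1,6).
Decompose h/3: u ≐ h(3,cons(n,n),3),  3 ≐ d,  h(cons(y1,3),n,cons(n,d)) ≐ t.
Bind u := h(3,cons(n,n),3); substituting into the one remaining equation that mentions u gives: h(6,cons(d,h(3,cons(n,n),3)),6) ≐ h(6,y1,6). Substituting into the earlier binding gives q := h(3,cons(n,n),3).
Clash: constants 3 and d differ; no unifier exists.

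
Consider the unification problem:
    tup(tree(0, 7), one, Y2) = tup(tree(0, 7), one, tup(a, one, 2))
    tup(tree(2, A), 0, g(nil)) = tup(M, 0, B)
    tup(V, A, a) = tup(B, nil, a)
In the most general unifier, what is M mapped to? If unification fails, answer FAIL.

Decompose tup/3: tree(0, 7) = tree(0, 7),  one = one,  Y2 = tup(a, one, 2).
Delete trivial equation tree(0, 7) = tree(0, 7).
Delete trivial equation one = one.
Bind Y2 := tup(a, one, 2); no other remaining equation mentions Y2.
Decompose tup/3: tree(2, A) = M,  0 = 0,  g(nil) = B.
Bind M := tree(2, A); no other remaining equation mentions M.
Delete trivial equation 0 = 0.
Bind B := g(nil); substituting into the remaining equation gives: tup(V, A, a) = tup(g(nil), nil, a).
Decompose tup/3: V = g(nil),  A = nil,  a = a.
Bind V := g(nil); no other remaining equation mentions V.
Bind A := nil; no other remaining equation mentions A. Substituting into the earlier binding gives M := tree(2, nil).
Delete trivial equation a = a.
MGU = { Y2 -> tup(a, one, 2), M -> tree(2, nil), B -> g(nil), V -> g(nil), A -> nil }, so M -> tree(2, nil).

tree(2, nil)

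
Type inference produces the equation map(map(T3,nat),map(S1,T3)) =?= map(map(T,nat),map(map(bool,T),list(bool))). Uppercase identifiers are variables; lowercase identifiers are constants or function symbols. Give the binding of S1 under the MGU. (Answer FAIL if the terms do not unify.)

map(bool,list(bool))

Decompose map/2: map(T3,nat) =?= map(T,nat),  map(S1,T3) =?= map(map(bool,T),list(bool)).
Decompose map/2: T3 =?= T,  nat =?= nat.
Bind T3 := T; substituting into the one remaining equation that mentions T3 gives: map(S1,T) =?= map(map(bool,T),list(bool)).
Delete trivial equation nat =?= nat.
Decompose map/2: S1 =?= map(bool,T),  T =?= list(bool).
Bind S1 := map(bool,T); no other remaining equation mentions S1.
Bind T := list(bool). Substituting into the earlier bindings gives T3 := list(bool), S1 := map(bool,list(bool)).
MGU = { T3 := list(bool), S1 := map(bool,list(bool)), T := list(bool) }, so S1 := map(bool,list(bool)).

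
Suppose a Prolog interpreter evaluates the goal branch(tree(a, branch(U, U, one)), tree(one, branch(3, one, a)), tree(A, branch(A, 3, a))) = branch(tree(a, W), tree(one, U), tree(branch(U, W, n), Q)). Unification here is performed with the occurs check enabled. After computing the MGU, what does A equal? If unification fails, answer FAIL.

Decompose branch/3: tree(a, branch(U, U, one)) = tree(a, W),  tree(one, branch(3, one, a)) = tree(one, U),  tree(A, branch(A, 3, a)) = tree(branch(U, W, n), Q).
Decompose tree/2: a = a,  branch(U, U, one) = W.
Delete trivial equation a = a.
Bind W := branch(U, U, one); substituting into the one remaining equation that mentions W gives: tree(A, branch(A, 3, a)) = tree(branch(U, branch(U, U, one), n), Q).
Decompose tree/2: one = one,  branch(3, one, a) = U.
Delete trivial equation one = one.
Bind U := branch(3, one, a); substituting into the remaining equation gives: tree(A, branch(A, 3, a)) = tree(branch(branch(3, one, a), branch(branch(3, one, a), branch(3, one, a), one), n), Q). Substituting into the earlier binding gives W := branch(branch(3, one, a), branch(3, one, a), one).
Decompose tree/2: A = branch(branch(3, one, a), branch(branch(3, one, a), branch(3, one, a), one), n),  branch(A, 3, a) = Q.
Bind A := branch(branch(3, one, a), branch(branch(3, one, a), branch(3, one, a), one), n); substituting into the remaining equation gives: branch(branch(branch(3, one, a), branch(branch(3, one, a), branch(3, one, a), one), n), 3, a) = Q.
Bind Q := branch(branch(branch(3, one, a), branch(branch(3, one, a), branch(3, one, a), one), n), 3, a).
MGU = { W = branch(branch(3, one, a), branch(3, one, a), one), U = branch(3, one, a), A = branch(branch(3, one, a), branch(branch(3, one, a), branch(3, one, a), one), n), Q = branch(branch(branch(3, one, a), branch(branch(3, one, a), branch(3, one, a), one), n), 3, a) }, so A = branch(branch(3, one, a), branch(branch(3, one, a), branch(3, one, a), one), n).

branch(branch(3, one, a), branch(branch(3, one, a), branch(3, one, a), one), n)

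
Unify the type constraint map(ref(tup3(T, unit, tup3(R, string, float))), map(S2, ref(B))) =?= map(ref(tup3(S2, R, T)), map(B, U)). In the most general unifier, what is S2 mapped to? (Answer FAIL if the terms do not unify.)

tup3(unit, string, float)

Decompose map/2: ref(tup3(T, unit, tup3(R, string, float))) =?= ref(tup3(S2, R, T)),  map(S2, ref(B)) =?= map(B, U).
Decompose ref/1: tup3(T, unit, tup3(R, string, float)) =?= tup3(S2, R, T).
Decompose tup3/3: T =?= S2,  unit =?= R,  tup3(R, string, float) =?= T.
Bind T := S2; substituting into the one remaining equation that mentions T gives: tup3(R, string, float) =?= S2.
Bind R := unit; substituting into the one remaining equation that mentions R gives: tup3(unit, string, float) =?= S2.
Bind S2 := tup3(unit, string, float); substituting into the remaining equation gives: map(tup3(unit, string, float), ref(B)) =?= map(B, U). Substituting into the earlier binding gives T := tup3(unit, string, float).
Decompose map/2: tup3(unit, string, float) =?= B,  ref(B) =?= U.
Bind B := tup3(unit, string, float); substituting into the remaining equation gives: ref(tup3(unit, string, float)) =?= U.
Bind U := ref(tup3(unit, string, float)).
MGU = { T ↦ tup3(unit, string, float), R ↦ unit, S2 ↦ tup3(unit, string, float), B ↦ tup3(unit, string, float), U ↦ ref(tup3(unit, string, float)) }, so S2 ↦ tup3(unit, string, float).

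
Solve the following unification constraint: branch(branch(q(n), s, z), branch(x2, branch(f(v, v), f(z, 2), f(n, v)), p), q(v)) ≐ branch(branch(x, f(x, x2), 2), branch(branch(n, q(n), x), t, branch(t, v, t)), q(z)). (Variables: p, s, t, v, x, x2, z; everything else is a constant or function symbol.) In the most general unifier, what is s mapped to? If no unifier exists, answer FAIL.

Decompose branch/3: branch(q(n), s, z) ≐ branch(x, f(x, x2), 2),  branch(x2, branch(f(v, v), f(z, 2), f(n, v)), p) ≐ branch(branch(n, q(n), x), t, branch(t, v, t)),  q(v) ≐ q(z).
Decompose branch/3: q(n) ≐ x,  s ≐ f(x, x2),  z ≐ 2.
Bind x := q(n); substituting into the 2 remaining equations that mention x gives: s ≐ f(q(n), x2),  branch(x2, branch(f(v, v), f(z, 2), f(n, v)), p) ≐ branch(branch(n, q(n), q(n)), t, branch(t, v, t)).
Bind s := f(q(n), x2); no other remaining equation mentions s.
Bind z := 2; substituting into the remaining equations gives: branch(x2, branch(f(v, v), f(2, 2), f(n, v)), p) ≐ branch(branch(n, q(n), q(n)), t, branch(t, v, t)),  q(v) ≐ q(2).
Decompose branch/3: x2 ≐ branch(n, q(n), q(n)),  branch(f(v, v), f(2, 2), f(n, v)) ≐ t,  p ≐ branch(t, v, t).
Bind x2 := branch(n, q(n), q(n)); no other remaining equation mentions x2. Substituting into the earlier binding gives s := f(q(n), branch(n, q(n), q(n))).
Bind t := branch(f(v, v), f(2, 2), f(n, v)); substituting into the one remaining equation that mentions t gives: p ≐ branch(branch(f(v, v), f(2, 2), f(n, v)), v, branch(f(v, v), f(2, 2), f(n, v))).
Bind p := branch(branch(f(v, v), f(2, 2), f(n, v)), v, branch(f(v, v), f(2, 2), f(n, v))); no other remaining equation mentions p.
Decompose q/1: v ≐ 2.
Bind v := 2. Substituting into the earlier bindings gives t := branch(f(2, 2), f(2, 2), f(n, 2)), p := branch(branch(f(2, 2), f(2, 2), f(n, 2)), 2, branch(f(2, 2), f(2, 2), f(n, 2))).
MGU = { x := q(n), s := f(q(n), branch(n, q(n), q(n))), z := 2, x2 := branch(n, q(n), q(n)), t := branch(f(2, 2), f(2, 2), f(n, 2)), p := branch(branch(f(2, 2), f(2, 2), f(n, 2)), 2, branch(f(2, 2), f(2, 2), f(n, 2))), v := 2 }, so s := f(q(n), branch(n, q(n), q(n))).

f(q(n), branch(n, q(n), q(n)))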